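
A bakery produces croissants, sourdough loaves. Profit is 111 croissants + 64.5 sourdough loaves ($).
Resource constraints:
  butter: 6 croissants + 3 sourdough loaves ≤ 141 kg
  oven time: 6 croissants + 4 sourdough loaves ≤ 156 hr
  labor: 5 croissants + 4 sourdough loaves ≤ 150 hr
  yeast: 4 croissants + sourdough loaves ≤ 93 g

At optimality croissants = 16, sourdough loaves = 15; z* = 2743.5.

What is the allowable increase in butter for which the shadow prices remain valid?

8.4

Binding constraints: butter, oven time. The basis is B = [[6,3],[6,4]] with det 6.
Per unit increase in butter, x* moves by d = (0.6667, -1).
The basis stays optimal until yeast becomes binding; allowable increase = 8.4 kg.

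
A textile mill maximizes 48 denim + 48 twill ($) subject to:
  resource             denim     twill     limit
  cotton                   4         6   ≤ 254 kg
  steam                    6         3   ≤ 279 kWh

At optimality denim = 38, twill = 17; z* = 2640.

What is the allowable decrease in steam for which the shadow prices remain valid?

Binding constraints: cotton, steam. The basis is B = [[4,6],[6,3]] with det -24.
Per unit decrease in steam, x* moves by d = (-0.25, 0.1667).
The basis stays optimal until denim reaches 0; allowable decrease = 152 kWh.

152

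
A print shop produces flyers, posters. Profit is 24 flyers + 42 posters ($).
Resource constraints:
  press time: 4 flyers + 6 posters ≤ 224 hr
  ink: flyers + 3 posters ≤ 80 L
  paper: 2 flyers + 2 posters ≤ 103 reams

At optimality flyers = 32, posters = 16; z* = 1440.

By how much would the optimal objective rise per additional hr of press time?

At the optimum: press time uses 224 of 224 (binding); ink uses 80 of 80 (binding); paper uses 96 of 103 (slack = 7).
Slack constraints have shadow price 0 (complementary slackness).
The binding rows give the dual system: 4·y_press time + 1·y_ink = 24 and 6·y_press time + 3·y_ink = 42.
→ y_press time = 5 and y_ink = 4.
Shadow price of press time = 5.

5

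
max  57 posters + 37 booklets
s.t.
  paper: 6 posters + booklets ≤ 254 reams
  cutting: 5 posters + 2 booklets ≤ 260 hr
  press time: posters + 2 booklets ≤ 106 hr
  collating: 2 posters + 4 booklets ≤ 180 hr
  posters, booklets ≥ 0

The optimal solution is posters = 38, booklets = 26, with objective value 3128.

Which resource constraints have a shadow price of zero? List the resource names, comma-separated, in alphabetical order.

paper: 254/254 (binding)
cutting: 242/260 (slack 18)
press time: 90/106 (slack 16)
collating: 180/180 (binding)
By complementary slackness, a constraint with positive slack has shadow price 0 → cutting, press time.

cutting, press time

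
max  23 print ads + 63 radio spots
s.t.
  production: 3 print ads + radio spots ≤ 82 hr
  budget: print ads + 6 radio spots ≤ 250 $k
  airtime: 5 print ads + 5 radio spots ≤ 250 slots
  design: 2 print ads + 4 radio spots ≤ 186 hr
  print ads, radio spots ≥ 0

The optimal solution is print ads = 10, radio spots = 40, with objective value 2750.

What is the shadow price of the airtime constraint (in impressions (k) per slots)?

3

At the optimum: production uses 70 of 82 (slack = 12); budget uses 250 of 250 (binding); airtime uses 250 of 250 (binding); design uses 180 of 186 (slack = 6).
By complementary slackness, y = 0 for the non-binding constraints.
From A_Bᵀ y = c: 1·y_budget + 5·y_airtime = 23; 6·y_budget + 5·y_airtime = 63.
This yields shadow prices y_budget = 8, y_airtime = 3.
Shadow price of airtime = 3.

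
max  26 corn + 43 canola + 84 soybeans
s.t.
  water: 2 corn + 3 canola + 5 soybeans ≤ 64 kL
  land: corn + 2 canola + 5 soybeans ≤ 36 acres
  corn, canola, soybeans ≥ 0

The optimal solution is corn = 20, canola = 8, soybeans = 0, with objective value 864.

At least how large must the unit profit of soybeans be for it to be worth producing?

85

Both water and land are binding at x*.
The binding rows give the dual system: 2·y_water + 1·y_land = 26 and 3·y_water + 2·y_land = 43.
Solving: y_water = 9, y_land = 8.
soybeans enters the basis when its profit ≥ yᵀa₃ = 9·5 + 8·5 = 85.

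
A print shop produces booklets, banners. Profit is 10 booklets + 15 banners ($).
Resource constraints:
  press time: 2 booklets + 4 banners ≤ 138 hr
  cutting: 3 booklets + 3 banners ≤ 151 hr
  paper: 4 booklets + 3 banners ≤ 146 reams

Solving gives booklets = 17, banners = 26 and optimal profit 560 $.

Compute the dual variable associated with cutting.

0

Binding: press time and paper. Non-binding: cutting (22 unused).
Slack constraints have shadow price 0 (complementary slackness).
From A_Bᵀ y = c: 2·y_press time + 4·y_paper = 10; 4·y_press time + 3·y_paper = 15.
Solving: y_press time = 3, y_paper = 1.
Shadow price of cutting = 0.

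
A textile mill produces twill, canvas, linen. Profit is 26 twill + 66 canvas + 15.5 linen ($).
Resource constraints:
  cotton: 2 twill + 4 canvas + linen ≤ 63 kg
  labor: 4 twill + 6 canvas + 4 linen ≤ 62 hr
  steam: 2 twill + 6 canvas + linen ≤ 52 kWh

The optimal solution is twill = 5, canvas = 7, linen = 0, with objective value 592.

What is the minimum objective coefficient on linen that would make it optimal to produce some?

17

At the optimum: cotton uses 38 of 63 (slack = 25); labor uses 62 of 62 (binding); steam uses 52 of 52 (binding).
Since cotton is not tight, its dual is 0.
From A_Bᵀ y = c: 4·y_labor + 2·y_steam = 26; 6·y_labor + 6·y_steam = 66.
→ y_labor = 2 and y_steam = 9.
linen enters the basis when its profit ≥ yᵀa₃ = 2·4 + 9·1 = 17.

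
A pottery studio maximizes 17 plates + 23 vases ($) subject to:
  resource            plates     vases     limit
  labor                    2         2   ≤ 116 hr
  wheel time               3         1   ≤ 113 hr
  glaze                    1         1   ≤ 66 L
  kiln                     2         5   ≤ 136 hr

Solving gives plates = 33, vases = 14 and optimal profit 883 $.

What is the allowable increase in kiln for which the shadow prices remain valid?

Binding constraints: wheel time, kiln. The basis is B = [[3,1],[2,5]] with det 13.
Per unit increase in kiln, x* moves by d = (-0.0769, 0.2308).
The basis stays optimal until labor becomes binding; allowable increase = 71.5 hr.

71.5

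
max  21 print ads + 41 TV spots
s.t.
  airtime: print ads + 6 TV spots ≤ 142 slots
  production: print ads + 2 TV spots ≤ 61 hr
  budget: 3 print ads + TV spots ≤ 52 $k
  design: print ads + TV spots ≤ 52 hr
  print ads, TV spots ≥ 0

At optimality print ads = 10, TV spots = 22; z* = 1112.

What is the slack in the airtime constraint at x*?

airtime used = 1·10 + 6·22 = 142; slack = 142 − 142 = 0.

0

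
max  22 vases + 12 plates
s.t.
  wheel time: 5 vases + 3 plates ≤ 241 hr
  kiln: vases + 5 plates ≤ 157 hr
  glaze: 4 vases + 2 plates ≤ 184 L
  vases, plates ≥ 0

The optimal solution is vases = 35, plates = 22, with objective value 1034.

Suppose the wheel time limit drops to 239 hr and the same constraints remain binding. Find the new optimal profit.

At the optimum: wheel time uses 241 of 241 (binding); kiln uses 145 of 157 (slack = 12); glaze uses 184 of 184 (binding).
Since kiln is not tight, its dual is 0.
Dual feasibility on the basic columns requires 5·y_wheel time + 4·y_glaze = 22, 3·y_wheel time + 2·y_glaze = 12.
Solving: y_wheel time = 2, y_glaze = 3.
Δz = y_wheel time·Δb = 2 × (-2) = -4, so new z* = 1034 − 4 = 1030.

1030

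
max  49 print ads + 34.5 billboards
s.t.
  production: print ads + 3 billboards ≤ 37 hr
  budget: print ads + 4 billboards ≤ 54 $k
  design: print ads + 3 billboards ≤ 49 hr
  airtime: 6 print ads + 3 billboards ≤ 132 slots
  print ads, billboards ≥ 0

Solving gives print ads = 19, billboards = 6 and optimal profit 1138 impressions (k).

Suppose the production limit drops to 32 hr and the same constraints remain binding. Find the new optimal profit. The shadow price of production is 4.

1118

Δb = -5, so new z* = 1138 + (4)·(-5) = 1138 − 20 = 1118.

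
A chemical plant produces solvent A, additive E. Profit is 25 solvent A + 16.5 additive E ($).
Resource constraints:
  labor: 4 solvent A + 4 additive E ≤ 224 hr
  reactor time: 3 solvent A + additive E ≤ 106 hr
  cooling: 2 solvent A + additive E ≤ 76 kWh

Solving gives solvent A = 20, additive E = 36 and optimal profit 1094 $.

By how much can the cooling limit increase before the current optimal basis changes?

Binding constraints: labor, cooling. The basis is B = [[4,4],[2,1]] with det -4.
Per unit increase in cooling, x* moves by d = (1, -1).
The basis stays optimal until reactor time becomes binding; allowable increase = 5 kWh.

5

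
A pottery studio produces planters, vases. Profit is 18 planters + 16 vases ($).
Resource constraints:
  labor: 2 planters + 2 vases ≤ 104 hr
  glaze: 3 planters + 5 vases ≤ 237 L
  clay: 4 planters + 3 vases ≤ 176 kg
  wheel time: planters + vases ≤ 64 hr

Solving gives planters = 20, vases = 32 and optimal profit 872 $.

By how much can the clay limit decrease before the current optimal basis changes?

8.5

Binding constraints: labor, clay. The basis is B = [[2,2],[4,3]] with det -2.
Per unit decrease in clay, x* moves by d = (-1, 1).
The basis stays optimal until glaze becomes binding; allowable decrease = 8.5 kg.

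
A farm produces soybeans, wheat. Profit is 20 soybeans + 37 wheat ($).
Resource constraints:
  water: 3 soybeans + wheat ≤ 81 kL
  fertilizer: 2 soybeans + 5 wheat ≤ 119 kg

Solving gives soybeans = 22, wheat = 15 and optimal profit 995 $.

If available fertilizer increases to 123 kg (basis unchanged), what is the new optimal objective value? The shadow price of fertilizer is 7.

Δb = 4, so new z* = 995 + (7)·(4) = 995 + 28 = 1023.

1023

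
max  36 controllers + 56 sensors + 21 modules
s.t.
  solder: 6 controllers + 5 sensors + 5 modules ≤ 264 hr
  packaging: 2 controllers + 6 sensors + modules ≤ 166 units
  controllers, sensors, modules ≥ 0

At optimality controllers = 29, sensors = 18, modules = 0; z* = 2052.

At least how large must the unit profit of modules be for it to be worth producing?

26

At the optimum: solder uses 264 of 264 (binding); packaging uses 166 of 166 (binding).
The binding rows give the dual system: 6·y_solder + 2·y_packaging = 36 and 5·y_solder + 6·y_packaging = 56.
This yields shadow prices y_solder = 4, y_packaging = 6.
modules enters the basis when its profit ≥ yᵀa₃ = 4·5 + 6·1 = 26.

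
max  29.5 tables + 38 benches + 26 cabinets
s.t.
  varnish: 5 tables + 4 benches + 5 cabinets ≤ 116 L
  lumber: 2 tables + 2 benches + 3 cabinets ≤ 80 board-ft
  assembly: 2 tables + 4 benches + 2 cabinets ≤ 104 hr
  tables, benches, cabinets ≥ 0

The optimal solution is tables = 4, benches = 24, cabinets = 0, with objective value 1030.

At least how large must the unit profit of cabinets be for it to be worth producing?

29.5

At the optimum: varnish uses 116 of 116 (binding); lumber uses 56 of 80 (slack = 24); assembly uses 104 of 104 (binding).
By complementary slackness, y = 0 for the non-binding constraint.
Dual feasibility on the basic columns requires 5·y_varnish + 2·y_assembly = 29.5, 4·y_varnish + 4·y_assembly = 38.
This yields shadow prices y_varnish = 3.5, y_assembly = 6.
cabinets enters the basis when its profit ≥ yᵀa₃ = 3.5·5 + 6·2 = 29.5.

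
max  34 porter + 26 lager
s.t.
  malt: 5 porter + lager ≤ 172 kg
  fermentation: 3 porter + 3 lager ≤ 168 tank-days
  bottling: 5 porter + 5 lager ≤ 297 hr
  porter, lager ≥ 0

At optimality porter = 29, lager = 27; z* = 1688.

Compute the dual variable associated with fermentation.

8

At the optimum: malt uses 172 of 172 (binding); fermentation uses 168 of 168 (binding); bottling uses 280 of 297 (slack = 17).
Slack constraints have shadow price 0 (complementary slackness).
From A_Bᵀ y = c: 5·y_malt + 3·y_fermentation = 34; 1·y_malt + 3·y_fermentation = 26.
This yields shadow prices y_malt = 2, y_fermentation = 8.
Shadow price of fermentation = 8.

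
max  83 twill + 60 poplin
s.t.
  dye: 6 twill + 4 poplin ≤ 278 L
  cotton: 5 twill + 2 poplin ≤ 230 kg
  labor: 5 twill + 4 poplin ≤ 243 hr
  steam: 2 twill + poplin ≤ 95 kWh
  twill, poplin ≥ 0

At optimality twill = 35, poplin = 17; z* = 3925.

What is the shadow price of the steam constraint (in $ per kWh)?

0

Binding: dye and labor. Non-binding: cotton (21 unused), steam (8 unused).
Since cotton, steam are not tight, their duals are 0.
The binding rows give the dual system: 6·y_dye + 5·y_labor = 83 and 4·y_dye + 4·y_labor = 60.
→ y_dye = 8 and y_labor = 7.
Shadow price of steam = 0.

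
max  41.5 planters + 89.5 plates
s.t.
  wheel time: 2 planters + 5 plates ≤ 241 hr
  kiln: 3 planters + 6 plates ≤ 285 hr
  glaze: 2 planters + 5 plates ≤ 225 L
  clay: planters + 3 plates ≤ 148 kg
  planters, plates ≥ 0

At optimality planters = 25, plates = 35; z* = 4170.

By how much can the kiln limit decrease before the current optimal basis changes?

15

Binding constraints: kiln, glaze. The basis is B = [[3,6],[2,5]] with det 3.
Per unit decrease in kiln, x* moves by d = (-1.6667, 0.6667).
The basis stays optimal until planters reaches 0; allowable decrease = 15 hr.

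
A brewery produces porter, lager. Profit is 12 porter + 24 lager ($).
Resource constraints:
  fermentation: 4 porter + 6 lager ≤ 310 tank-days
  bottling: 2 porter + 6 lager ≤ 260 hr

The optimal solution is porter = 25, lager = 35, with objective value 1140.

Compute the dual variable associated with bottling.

2

At the optimum: fermentation uses 310 of 310 (binding); bottling uses 260 of 260 (binding).
Dual feasibility on the basic columns requires 4·y_fermentation + 2·y_bottling = 12, 6·y_fermentation + 6·y_bottling = 24.
This yields shadow prices y_fermentation = 2, y_bottling = 2.
Shadow price of bottling = 2.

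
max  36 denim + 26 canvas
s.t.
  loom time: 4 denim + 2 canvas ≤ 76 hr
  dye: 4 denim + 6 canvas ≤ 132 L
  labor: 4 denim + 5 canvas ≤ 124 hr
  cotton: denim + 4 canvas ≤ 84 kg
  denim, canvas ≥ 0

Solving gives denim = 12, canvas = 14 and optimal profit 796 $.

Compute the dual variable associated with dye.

2

Check each constraint at x*: loom time 76/76 (tight); dye 132/132 (tight); labor 118/124 (slack 6); cotton 68/84 (slack 16).
Since labor, cotton are not tight, their duals are 0.
From A_Bᵀ y = c: 4·y_loom time + 4·y_dye = 36; 2·y_loom time + 6·y_dye = 26.
→ y_loom time = 7 and y_dye = 2.
Shadow price of dye = 2.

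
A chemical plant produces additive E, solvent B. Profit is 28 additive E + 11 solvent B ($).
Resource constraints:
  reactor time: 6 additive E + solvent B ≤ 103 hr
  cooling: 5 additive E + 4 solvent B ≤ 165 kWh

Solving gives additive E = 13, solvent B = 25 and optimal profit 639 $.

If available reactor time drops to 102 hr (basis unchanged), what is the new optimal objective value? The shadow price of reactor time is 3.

Δb = -1, so new z* = 639 + (3)·(-1) = 639 − 3 = 636.

636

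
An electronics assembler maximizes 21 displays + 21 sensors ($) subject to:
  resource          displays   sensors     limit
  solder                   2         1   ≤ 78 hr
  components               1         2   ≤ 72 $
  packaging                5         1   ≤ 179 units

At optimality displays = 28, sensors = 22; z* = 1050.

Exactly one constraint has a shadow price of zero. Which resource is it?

solder: 78/78 (binding)
components: 72/72 (binding)
packaging: 162/179 (slack 17)
By complementary slackness, a constraint with positive slack has shadow price 0 → packaging.

packaging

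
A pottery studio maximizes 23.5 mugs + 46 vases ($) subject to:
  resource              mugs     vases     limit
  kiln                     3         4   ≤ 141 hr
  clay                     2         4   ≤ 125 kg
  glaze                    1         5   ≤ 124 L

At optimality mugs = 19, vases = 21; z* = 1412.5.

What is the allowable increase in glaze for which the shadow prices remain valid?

Binding constraints: kiln, glaze. The basis is B = [[3,4],[1,5]] with det 11.
Per unit increase in glaze, x* moves by d = (-0.3636, 0.2727).
The basis stays optimal until clay becomes binding; allowable increase = 8.25 L.

8.25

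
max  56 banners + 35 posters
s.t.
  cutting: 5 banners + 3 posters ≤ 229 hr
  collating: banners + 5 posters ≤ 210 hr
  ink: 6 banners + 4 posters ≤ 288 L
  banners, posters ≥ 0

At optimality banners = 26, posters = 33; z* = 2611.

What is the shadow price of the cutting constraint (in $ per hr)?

Binding: cutting and ink. Non-binding: collating (19 unused).
By complementary slackness, y = 0 for the non-binding constraint.
Dual feasibility on the basic columns requires 5·y_cutting + 6·y_ink = 56, 3·y_cutting + 4·y_ink = 35.
This yields shadow prices y_cutting = 7, y_ink = 3.5.
Shadow price of cutting = 7.

7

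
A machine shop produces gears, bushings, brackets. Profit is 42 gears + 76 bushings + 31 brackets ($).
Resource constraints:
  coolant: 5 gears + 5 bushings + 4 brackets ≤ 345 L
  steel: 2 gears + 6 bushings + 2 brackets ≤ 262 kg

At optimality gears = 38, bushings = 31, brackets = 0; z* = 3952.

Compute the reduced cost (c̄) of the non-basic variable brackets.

-6

At the optimum: coolant uses 345 of 345 (binding); steel uses 262 of 262 (binding).
The binding rows give the dual system: 5·y_coolant + 2·y_steel = 42 and 5·y_coolant + 6·y_steel = 76.
→ y_coolant = 5 and y_steel = 8.5.
Reduced cost of brackets: c₃ − yᵀa₃ = 31 − (5·4 + 8.5·2) = 31 − 37 = -6.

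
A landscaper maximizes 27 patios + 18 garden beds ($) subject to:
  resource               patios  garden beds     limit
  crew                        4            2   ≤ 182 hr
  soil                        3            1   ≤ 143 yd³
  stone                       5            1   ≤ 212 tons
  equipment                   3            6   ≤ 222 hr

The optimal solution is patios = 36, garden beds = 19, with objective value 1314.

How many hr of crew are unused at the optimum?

crew used = 4·36 + 2·19 = 182; slack = 182 − 182 = 0.

0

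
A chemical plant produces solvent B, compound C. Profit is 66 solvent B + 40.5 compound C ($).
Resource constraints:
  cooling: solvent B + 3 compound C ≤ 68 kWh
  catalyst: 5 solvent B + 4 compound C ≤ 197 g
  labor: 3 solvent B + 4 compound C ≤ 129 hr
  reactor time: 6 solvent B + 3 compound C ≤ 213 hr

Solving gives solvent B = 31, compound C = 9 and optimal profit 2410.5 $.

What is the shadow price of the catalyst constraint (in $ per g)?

0

Binding: labor and reactor time. Non-binding: cooling (10 unused), catalyst (6 unused).
Slack constraints have shadow price 0 (complementary slackness).
From A_Bᵀ y = c: 3·y_labor + 6·y_reactor time = 66; 4·y_labor + 3·y_reactor time = 40.5.
This yields shadow prices y_labor = 3, y_reactor time = 9.5.
Shadow price of catalyst = 0.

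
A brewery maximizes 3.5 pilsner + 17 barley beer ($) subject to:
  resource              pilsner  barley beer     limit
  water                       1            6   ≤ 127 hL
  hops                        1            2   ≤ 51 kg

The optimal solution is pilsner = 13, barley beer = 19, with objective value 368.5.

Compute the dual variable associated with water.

Check each constraint at x*: water 127/127 (tight); hops 51/51 (tight).
The binding rows give the dual system: 1·y_water + 1·y_hops = 3.5 and 6·y_water + 2·y_hops = 17.
Solving: y_water = 2.5, y_hops = 1.
Shadow price of water = 2.5.

2.5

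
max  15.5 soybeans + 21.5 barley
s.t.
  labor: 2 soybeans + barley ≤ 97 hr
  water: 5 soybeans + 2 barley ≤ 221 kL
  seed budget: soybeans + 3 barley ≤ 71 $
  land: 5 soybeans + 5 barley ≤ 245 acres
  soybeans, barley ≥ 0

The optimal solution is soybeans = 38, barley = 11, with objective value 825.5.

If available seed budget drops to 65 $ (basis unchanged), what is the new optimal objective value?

807.5

At the optimum: labor uses 87 of 97 (slack = 10); water uses 212 of 221 (slack = 9); seed budget uses 71 of 71 (binding); land uses 245 of 245 (binding).
Since labor, water are not tight, their duals are 0.
From A_Bᵀ y = c: 1·y_seed budget + 5·y_land = 15.5; 3·y_seed budget + 5·y_land = 21.5.
Solving: y_seed budget = 3, y_land = 2.5.
Δz = y_seed budget·Δb = 3 × (-6) = -18, so new z* = 825.5 − 18 = 807.5.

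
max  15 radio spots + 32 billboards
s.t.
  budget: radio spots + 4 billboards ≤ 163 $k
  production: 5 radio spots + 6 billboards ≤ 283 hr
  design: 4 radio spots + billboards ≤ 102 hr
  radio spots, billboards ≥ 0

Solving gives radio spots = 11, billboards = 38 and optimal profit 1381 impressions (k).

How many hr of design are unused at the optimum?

20

design used = 4·11 + 1·38 = 82; slack = 102 − 82 = 20.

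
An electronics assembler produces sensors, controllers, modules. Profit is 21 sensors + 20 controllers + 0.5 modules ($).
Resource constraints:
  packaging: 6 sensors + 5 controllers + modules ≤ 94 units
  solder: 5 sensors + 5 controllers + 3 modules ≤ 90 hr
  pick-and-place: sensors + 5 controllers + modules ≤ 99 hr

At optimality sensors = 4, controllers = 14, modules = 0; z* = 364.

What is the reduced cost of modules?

-9.5

At the optimum: packaging uses 94 of 94 (binding); solder uses 90 of 90 (binding); pick-and-place uses 74 of 99 (slack = 25).
By complementary slackness, y = 0 for the non-binding constraint.
From A_Bᵀ y = c: 6·y_packaging + 5·y_solder = 21; 5·y_packaging + 5·y_solder = 20.
Solving: y_packaging = 1, y_solder = 3.
Reduced cost of modules: c₃ − yᵀa₃ = 0.5 − (1·1 + 3·3) = 0.5 − 10 = -9.5.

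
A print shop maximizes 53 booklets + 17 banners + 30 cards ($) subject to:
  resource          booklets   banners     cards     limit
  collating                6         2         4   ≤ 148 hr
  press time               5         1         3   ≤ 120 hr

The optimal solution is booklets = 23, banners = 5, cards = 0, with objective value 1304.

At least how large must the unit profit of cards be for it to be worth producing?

Check each constraint at x*: collating 148/148 (tight); press time 120/120 (tight).
Dual feasibility on the basic columns requires 6·y_collating + 5·y_press time = 53, 2·y_collating + 1·y_press time = 17.
This yields shadow prices y_collating = 8, y_press time = 1.
cards enters the basis when its profit ≥ yᵀa₃ = 8·4 + 1·3 = 35.

35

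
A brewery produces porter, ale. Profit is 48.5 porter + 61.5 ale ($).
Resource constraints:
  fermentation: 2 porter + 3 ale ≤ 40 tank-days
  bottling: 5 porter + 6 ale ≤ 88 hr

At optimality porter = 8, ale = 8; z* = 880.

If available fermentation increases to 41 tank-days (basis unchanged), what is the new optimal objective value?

885.5

Check each constraint at x*: fermentation 40/40 (tight); bottling 88/88 (tight).
From A_Bᵀ y = c: 2·y_fermentation + 5·y_bottling = 48.5; 3·y_fermentation + 6·y_bottling = 61.5.
This yields shadow prices y_fermentation = 5.5, y_bottling = 7.5.
Δz = y_fermentation·Δb = 5.5 × (1) = 5.5, so new z* = 880 + 5.5 = 885.5.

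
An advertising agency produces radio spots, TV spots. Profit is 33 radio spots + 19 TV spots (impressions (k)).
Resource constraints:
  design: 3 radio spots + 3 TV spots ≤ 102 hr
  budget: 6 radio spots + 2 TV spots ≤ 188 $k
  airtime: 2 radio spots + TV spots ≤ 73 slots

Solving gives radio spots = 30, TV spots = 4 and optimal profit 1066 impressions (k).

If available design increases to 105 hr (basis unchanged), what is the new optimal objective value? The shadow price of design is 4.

Δb = 3, so new z* = 1066 + (4)·(3) = 1066 + 12 = 1078.

1078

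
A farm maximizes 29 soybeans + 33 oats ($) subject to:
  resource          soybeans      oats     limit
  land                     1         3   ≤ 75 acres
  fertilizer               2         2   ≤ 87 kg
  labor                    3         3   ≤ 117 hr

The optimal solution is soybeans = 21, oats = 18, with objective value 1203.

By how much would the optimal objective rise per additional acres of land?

2

Binding: land and labor. Non-binding: fertilizer (9 unused).
Since fertilizer is not tight, its dual is 0.
The binding rows give the dual system: 1·y_land + 3·y_labor = 29 and 3·y_land + 3·y_labor = 33.
This yields shadow prices y_land = 2, y_labor = 9.
Shadow price of land = 2.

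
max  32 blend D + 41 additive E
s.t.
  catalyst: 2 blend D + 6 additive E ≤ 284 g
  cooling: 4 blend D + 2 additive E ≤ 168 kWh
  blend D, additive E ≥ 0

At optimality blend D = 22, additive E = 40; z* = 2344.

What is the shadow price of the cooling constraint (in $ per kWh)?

5.5

At the optimum: catalyst uses 284 of 284 (binding); cooling uses 168 of 168 (binding).
Dual feasibility on the basic columns requires 2·y_catalyst + 4·y_cooling = 32, 6·y_catalyst + 2·y_cooling = 41.
Solving: y_catalyst = 5, y_cooling = 5.5.
Shadow price of cooling = 5.5.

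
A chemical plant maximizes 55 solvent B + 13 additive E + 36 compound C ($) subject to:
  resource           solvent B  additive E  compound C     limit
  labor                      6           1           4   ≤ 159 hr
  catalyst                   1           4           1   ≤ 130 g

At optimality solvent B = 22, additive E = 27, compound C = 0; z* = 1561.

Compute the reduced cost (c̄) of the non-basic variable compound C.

-1

Both labor and catalyst are binding at x*.
Dual feasibility on the basic columns requires 6·y_labor + 1·y_catalyst = 55, 1·y_labor + 4·y_catalyst = 13.
→ y_labor = 9 and y_catalyst = 1.
Reduced cost of compound C: c₃ − yᵀa₃ = 36 − (9·4 + 1·1) = 36 − 37 = -1.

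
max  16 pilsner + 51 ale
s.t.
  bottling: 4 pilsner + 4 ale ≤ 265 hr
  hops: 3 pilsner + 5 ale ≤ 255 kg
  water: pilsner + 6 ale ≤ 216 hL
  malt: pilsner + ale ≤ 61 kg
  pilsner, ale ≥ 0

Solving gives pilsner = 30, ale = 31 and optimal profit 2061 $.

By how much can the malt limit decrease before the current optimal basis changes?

Binding constraints: water, malt. The basis is B = [[1,6],[1,1]] with det -5.
Per unit decrease in malt, x* moves by d = (-1.2, 0.2).
The basis stays optimal until pilsner reaches 0; allowable decrease = 25 kg.

25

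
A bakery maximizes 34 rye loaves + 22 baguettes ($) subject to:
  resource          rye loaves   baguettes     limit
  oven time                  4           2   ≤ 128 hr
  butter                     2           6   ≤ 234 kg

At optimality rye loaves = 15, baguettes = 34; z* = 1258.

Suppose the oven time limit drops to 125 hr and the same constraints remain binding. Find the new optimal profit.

1234

At the optimum: oven time uses 128 of 128 (binding); butter uses 234 of 234 (binding).
From A_Bᵀ y = c: 4·y_oven time + 2·y_butter = 34; 2·y_oven time + 6·y_butter = 22.
This yields shadow prices y_oven time = 8, y_butter = 1.
Δz = y_oven time·Δb = 8 × (-3) = -24, so new z* = 1258 − 24 = 1234.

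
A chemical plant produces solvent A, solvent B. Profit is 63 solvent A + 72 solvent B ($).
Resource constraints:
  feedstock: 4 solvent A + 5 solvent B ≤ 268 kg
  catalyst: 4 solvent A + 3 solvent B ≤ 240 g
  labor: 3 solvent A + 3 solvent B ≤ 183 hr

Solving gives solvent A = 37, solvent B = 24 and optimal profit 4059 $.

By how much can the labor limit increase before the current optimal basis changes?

7.5

Binding constraints: feedstock, labor. The basis is B = [[4,5],[3,3]] with det -3.
Per unit increase in labor, x* moves by d = (1.6667, -1.3333).
The basis stays optimal until catalyst becomes binding; allowable increase = 7.5 hr.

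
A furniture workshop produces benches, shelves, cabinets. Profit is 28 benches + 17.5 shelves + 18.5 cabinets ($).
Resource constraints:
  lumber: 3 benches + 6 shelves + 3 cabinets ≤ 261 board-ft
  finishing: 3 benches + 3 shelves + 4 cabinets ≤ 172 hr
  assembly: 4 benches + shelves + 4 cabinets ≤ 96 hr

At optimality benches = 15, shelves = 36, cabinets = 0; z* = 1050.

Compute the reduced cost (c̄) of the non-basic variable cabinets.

Binding: lumber and assembly. Non-binding: finishing (19 unused).
Since finishing is not tight, its dual is 0.
From A_Bᵀ y = c: 3·y_lumber + 4·y_assembly = 28; 6·y_lumber + 1·y_assembly = 17.5.
→ y_lumber = 2 and y_assembly = 5.5.
Reduced cost of cabinets: c₃ − yᵀa₃ = 18.5 − (2·3 + 5.5·4) = 18.5 − 28 = -9.5.

-9.5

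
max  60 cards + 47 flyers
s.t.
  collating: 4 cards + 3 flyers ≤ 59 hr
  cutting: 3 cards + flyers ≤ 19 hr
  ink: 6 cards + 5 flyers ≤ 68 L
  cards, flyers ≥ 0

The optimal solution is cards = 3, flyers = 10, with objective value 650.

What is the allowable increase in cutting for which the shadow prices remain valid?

Binding constraints: cutting, ink. The basis is B = [[3,1],[6,5]] with det 9.
Per unit increase in cutting, x* moves by d = (0.5556, -0.6667).
The basis stays optimal until flyers reaches 0; allowable increase = 15 hr.

15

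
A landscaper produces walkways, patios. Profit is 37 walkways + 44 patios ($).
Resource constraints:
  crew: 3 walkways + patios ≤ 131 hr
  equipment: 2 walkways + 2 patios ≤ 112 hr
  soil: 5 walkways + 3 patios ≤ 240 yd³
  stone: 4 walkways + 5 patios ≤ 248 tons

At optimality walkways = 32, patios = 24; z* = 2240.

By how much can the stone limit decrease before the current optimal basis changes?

4

Binding constraints: equipment, stone. The basis is B = [[2,2],[4,5]] with det 2.
Per unit decrease in stone, x* moves by d = (1, -1).
The basis stays optimal until soil becomes binding; allowable decrease = 4 tons.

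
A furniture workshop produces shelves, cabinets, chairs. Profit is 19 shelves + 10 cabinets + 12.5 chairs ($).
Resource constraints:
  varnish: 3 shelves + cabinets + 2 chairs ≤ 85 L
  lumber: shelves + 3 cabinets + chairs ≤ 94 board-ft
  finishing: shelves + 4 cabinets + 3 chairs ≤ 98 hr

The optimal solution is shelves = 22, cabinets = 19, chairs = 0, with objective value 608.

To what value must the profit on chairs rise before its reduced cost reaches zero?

15

Binding: varnish and finishing. Non-binding: lumber (15 unused).
By complementary slackness, y = 0 for the non-binding constraint.
Dual feasibility on the basic columns requires 3·y_varnish + 1·y_finishing = 19, 1·y_varnish + 4·y_finishing = 10.
Solving: y_varnish = 6, y_finishing = 1.
chairs enters the basis when its profit ≥ yᵀa₃ = 6·2 + 1·3 = 15.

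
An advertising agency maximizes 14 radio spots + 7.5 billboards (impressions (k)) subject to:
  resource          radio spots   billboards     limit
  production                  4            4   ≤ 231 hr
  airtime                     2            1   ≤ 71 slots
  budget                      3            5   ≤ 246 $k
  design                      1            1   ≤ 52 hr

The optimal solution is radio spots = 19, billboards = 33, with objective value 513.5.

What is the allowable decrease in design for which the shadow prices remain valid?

Binding constraints: airtime, design. The basis is B = [[2,1],[1,1]] with det 1.
Per unit decrease in design, x* moves by d = (1, -2).
The basis stays optimal until billboards reaches 0; allowable decrease = 16.5 hr.

16.5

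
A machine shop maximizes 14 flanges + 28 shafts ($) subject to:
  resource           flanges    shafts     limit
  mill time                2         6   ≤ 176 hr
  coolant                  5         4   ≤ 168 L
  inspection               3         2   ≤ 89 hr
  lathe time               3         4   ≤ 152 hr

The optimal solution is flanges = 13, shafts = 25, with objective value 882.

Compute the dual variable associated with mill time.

Binding: mill time and inspection. Non-binding: coolant (3 unused), lathe time (13 unused).
Since coolant, lathe time are not tight, their duals are 0.
From A_Bᵀ y = c: 2·y_mill time + 3·y_inspection = 14; 6·y_mill time + 2·y_inspection = 28.
This yields shadow prices y_mill time = 4, y_inspection = 2.
Shadow price of mill time = 4.

4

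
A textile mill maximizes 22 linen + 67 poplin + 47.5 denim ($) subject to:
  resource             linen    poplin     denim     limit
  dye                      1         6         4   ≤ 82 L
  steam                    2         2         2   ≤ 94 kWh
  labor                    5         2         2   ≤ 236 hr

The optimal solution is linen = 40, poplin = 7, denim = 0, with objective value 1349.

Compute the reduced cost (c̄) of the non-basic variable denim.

-1.5

Check each constraint at x*: dye 82/82 (tight); steam 94/94 (tight); labor 214/236 (slack 22).
By complementary slackness, y = 0 for the non-binding constraint.
The binding rows give the dual system: 1·y_dye + 2·y_steam = 22 and 6·y_dye + 2·y_steam = 67.
Solving: y_dye = 9, y_steam = 6.5.
Reduced cost of denim: c₃ − yᵀa₃ = 47.5 − (9·4 + 6.5·2) = 47.5 − 49 = -1.5.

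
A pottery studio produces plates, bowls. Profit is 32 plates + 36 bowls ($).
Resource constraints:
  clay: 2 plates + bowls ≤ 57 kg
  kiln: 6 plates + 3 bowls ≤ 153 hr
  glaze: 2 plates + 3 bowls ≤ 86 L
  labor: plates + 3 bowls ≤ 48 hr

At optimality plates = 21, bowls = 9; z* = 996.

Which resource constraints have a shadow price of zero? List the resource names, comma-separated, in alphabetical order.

clay, glaze

clay: 51/57 (slack 6)
kiln: 153/153 (binding)
glaze: 69/86 (slack 17)
labor: 48/48 (binding)
By complementary slackness, a constraint with positive slack has shadow price 0 → clay, glaze.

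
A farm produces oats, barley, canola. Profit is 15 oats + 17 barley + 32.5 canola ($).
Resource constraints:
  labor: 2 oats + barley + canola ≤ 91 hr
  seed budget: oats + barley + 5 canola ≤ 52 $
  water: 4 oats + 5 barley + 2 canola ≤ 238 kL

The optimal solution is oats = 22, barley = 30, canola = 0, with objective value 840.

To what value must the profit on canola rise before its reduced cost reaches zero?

Check each constraint at x*: labor 74/91 (slack 17); seed budget 52/52 (tight); water 238/238 (tight).
By complementary slackness, y = 0 for the non-binding constraint.
From A_Bᵀ y = c: 1·y_seed budget + 4·y_water = 15; 1·y_seed budget + 5·y_water = 17.
→ y_seed budget = 7 and y_water = 2.
canola enters the basis when its profit ≥ yᵀa₃ = 7·5 + 2·2 = 39.

39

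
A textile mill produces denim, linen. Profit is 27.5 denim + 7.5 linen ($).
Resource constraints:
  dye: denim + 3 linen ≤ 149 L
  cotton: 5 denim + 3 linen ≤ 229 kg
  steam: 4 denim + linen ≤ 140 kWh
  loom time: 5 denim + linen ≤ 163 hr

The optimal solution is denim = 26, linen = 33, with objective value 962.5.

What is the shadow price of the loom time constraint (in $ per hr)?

4.5

At the optimum: dye uses 125 of 149 (slack = 24); cotton uses 229 of 229 (binding); steam uses 137 of 140 (slack = 3); loom time uses 163 of 163 (binding).
Since dye, steam are not tight, their duals are 0.
Dual feasibility on the basic columns requires 5·y_cotton + 5·y_loom time = 27.5, 3·y_cotton + 1·y_loom time = 7.5.
This yields shadow prices y_cotton = 1, y_loom time = 4.5.
Shadow price of loom time = 4.5.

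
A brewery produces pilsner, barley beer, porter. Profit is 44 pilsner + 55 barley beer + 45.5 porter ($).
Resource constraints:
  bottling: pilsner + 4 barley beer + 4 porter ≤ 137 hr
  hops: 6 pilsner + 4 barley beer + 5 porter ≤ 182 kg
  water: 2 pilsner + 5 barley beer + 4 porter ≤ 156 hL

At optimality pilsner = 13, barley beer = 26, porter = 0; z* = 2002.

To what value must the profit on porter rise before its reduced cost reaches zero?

Check each constraint at x*: bottling 117/137 (slack 20); hops 182/182 (tight); water 156/156 (tight).
Since bottling is not tight, its dual is 0.
From A_Bᵀ y = c: 6·y_hops + 2·y_water = 44; 4·y_hops + 5·y_water = 55.
→ y_hops = 5 and y_water = 7.
porter enters the basis when its profit ≥ yᵀa₃ = 5·5 + 7·4 = 53.

53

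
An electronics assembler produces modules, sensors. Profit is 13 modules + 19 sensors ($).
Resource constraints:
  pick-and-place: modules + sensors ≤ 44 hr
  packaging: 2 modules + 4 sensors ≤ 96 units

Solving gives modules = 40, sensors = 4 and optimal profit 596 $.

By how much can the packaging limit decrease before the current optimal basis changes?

Binding constraints: pick-and-place, packaging. The basis is B = [[1,1],[2,4]] with det 2.
Per unit decrease in packaging, x* moves by d = (0.5, -0.5).
The basis stays optimal until sensors reaches 0; allowable decrease = 8 units.

8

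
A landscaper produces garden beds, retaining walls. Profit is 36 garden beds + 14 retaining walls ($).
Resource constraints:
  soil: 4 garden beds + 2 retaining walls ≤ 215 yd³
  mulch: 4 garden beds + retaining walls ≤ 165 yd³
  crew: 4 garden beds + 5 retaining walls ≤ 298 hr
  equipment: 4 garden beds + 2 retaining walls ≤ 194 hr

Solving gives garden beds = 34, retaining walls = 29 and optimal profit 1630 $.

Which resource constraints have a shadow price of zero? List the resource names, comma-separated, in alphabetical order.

crew, soil

soil: 194/215 (slack 21)
mulch: 165/165 (binding)
crew: 281/298 (slack 17)
equipment: 194/194 (binding)
By complementary slackness, a constraint with positive slack has shadow price 0 → crew, soil.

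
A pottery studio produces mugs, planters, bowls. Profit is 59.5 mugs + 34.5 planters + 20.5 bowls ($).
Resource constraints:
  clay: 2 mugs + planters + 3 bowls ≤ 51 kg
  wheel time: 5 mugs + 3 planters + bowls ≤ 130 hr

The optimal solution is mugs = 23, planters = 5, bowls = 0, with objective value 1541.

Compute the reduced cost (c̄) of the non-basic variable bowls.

At the optimum: clay uses 51 of 51 (binding); wheel time uses 130 of 130 (binding).
Dual feasibility on the basic columns requires 2·y_clay + 5·y_wheel time = 59.5, 1·y_clay + 3·y_wheel time = 34.5.
This yields shadow prices y_clay = 6, y_wheel time = 9.5.
Reduced cost of bowls: c₃ − yᵀa₃ = 20.5 − (6·3 + 9.5·1) = 20.5 − 27.5 = -7.

-7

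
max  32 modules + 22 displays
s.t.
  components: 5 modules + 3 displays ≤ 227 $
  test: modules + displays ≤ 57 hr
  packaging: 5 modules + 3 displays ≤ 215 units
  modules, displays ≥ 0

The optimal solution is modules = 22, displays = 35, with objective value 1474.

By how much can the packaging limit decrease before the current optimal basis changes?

44

Binding constraints: test, packaging. The basis is B = [[1,1],[5,3]] with det -2.
Per unit decrease in packaging, x* moves by d = (-0.5, 0.5).
The basis stays optimal until modules reaches 0; allowable decrease = 44 units.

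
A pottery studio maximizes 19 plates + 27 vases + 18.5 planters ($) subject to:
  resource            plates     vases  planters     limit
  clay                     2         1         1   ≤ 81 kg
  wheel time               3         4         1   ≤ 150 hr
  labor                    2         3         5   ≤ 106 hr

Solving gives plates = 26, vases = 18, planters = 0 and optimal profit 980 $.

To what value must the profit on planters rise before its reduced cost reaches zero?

28

Binding: wheel time and labor. Non-binding: clay (11 unused).
By complementary slackness, y = 0 for the non-binding constraint.
Dual feasibility on the basic columns requires 3·y_wheel time + 2·y_labor = 19, 4·y_wheel time + 3·y_labor = 27.
Solving: y_wheel time = 3, y_labor = 5.
planters enters the basis when its profit ≥ yᵀa₃ = 3·1 + 5·5 = 28.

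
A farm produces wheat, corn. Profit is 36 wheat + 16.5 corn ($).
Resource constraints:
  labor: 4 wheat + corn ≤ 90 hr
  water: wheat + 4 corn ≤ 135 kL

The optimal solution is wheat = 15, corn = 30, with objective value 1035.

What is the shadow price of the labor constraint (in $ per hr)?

Check each constraint at x*: labor 90/90 (tight); water 135/135 (tight).
Dual feasibility on the basic columns requires 4·y_labor + 1·y_water = 36, 1·y_labor + 4·y_water = 16.5.
Solving: y_labor = 8.5, y_water = 2.
Shadow price of labor = 8.5.

8.5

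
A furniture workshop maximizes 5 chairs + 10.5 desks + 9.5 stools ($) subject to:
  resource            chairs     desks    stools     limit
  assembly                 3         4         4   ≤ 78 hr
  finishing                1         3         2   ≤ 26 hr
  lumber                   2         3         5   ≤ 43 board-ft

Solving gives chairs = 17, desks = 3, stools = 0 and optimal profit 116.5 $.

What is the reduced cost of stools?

-2

Check each constraint at x*: assembly 63/78 (slack 15); finishing 26/26 (tight); lumber 43/43 (tight).
Since assembly is not tight, its dual is 0.
The binding rows give the dual system: 1·y_finishing + 2·y_lumber = 5 and 3·y_finishing + 3·y_lumber = 10.5.
This yields shadow prices y_finishing = 2, y_lumber = 1.5.
Reduced cost of stools: c₃ − yᵀa₃ = 9.5 − (2·2 + 1.5·5) = 9.5 − 11.5 = -2.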